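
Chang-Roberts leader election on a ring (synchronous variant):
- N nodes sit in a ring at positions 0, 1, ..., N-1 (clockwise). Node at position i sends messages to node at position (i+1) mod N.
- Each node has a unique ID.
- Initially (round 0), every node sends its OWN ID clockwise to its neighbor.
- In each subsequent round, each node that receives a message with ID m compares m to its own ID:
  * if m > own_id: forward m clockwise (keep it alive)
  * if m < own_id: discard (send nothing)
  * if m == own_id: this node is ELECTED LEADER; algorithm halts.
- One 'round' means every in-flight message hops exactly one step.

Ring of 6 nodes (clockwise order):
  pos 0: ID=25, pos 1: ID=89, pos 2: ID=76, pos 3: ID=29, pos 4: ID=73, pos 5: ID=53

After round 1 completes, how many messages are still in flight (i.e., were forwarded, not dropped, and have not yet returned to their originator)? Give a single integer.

Answer: 4

Derivation:
Round 1: pos1(id89) recv 25: drop; pos2(id76) recv 89: fwd; pos3(id29) recv 76: fwd; pos4(id73) recv 29: drop; pos5(id53) recv 73: fwd; pos0(id25) recv 53: fwd
After round 1: 4 messages still in flight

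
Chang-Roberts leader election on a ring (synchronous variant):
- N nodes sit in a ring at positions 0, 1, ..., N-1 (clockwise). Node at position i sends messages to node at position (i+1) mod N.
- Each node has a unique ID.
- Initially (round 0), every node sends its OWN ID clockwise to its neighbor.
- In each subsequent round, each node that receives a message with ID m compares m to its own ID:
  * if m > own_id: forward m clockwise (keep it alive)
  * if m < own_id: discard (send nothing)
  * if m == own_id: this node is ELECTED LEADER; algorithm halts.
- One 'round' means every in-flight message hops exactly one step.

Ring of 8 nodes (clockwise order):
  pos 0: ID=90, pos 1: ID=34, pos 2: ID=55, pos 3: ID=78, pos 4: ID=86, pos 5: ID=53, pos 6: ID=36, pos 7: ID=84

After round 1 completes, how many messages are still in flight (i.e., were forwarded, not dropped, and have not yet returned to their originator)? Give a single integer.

Round 1: pos1(id34) recv 90: fwd; pos2(id55) recv 34: drop; pos3(id78) recv 55: drop; pos4(id86) recv 78: drop; pos5(id53) recv 86: fwd; pos6(id36) recv 53: fwd; pos7(id84) recv 36: drop; pos0(id90) recv 84: drop
After round 1: 3 messages still in flight

Answer: 3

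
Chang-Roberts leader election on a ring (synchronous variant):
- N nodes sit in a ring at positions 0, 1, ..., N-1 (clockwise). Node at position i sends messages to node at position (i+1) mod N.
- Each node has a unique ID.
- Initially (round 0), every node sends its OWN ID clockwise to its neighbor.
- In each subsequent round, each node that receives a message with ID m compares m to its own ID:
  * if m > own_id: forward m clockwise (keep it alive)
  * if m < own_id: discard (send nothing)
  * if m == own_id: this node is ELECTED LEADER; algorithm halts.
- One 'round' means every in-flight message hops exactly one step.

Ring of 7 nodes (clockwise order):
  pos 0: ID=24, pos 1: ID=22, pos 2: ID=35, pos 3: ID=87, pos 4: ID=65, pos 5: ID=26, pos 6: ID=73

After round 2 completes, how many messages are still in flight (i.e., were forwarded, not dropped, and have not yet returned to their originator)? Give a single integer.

Answer: 2

Derivation:
Round 1: pos1(id22) recv 24: fwd; pos2(id35) recv 22: drop; pos3(id87) recv 35: drop; pos4(id65) recv 87: fwd; pos5(id26) recv 65: fwd; pos6(id73) recv 26: drop; pos0(id24) recv 73: fwd
Round 2: pos2(id35) recv 24: drop; pos5(id26) recv 87: fwd; pos6(id73) recv 65: drop; pos1(id22) recv 73: fwd
After round 2: 2 messages still in flight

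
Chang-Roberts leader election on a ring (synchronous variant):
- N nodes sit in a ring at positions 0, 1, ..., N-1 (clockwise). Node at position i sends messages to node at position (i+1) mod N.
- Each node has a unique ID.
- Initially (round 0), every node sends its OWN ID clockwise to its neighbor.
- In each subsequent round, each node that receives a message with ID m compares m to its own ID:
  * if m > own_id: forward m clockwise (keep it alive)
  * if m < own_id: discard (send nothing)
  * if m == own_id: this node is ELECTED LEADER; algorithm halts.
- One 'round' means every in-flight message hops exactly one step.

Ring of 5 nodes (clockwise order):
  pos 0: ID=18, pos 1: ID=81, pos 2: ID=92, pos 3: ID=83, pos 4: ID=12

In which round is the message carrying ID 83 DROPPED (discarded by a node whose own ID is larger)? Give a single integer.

Round 1: pos1(id81) recv 18: drop; pos2(id92) recv 81: drop; pos3(id83) recv 92: fwd; pos4(id12) recv 83: fwd; pos0(id18) recv 12: drop
Round 2: pos4(id12) recv 92: fwd; pos0(id18) recv 83: fwd
Round 3: pos0(id18) recv 92: fwd; pos1(id81) recv 83: fwd
Round 4: pos1(id81) recv 92: fwd; pos2(id92) recv 83: drop
Round 5: pos2(id92) recv 92: ELECTED
Message ID 83 originates at pos 3; dropped at pos 2 in round 4

Answer: 4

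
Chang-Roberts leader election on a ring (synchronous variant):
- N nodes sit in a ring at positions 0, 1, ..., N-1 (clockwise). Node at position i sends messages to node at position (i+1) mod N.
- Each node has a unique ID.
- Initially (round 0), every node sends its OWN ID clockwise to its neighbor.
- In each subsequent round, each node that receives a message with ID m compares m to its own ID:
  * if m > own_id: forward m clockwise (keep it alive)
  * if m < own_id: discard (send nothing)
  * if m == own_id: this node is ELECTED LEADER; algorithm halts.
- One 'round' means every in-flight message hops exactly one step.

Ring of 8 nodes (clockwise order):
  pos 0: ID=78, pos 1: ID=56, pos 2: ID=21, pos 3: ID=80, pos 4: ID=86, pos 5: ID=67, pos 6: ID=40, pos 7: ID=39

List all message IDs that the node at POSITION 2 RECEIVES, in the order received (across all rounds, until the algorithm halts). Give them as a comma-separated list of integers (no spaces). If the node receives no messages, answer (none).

Answer: 56,78,86

Derivation:
Round 1: pos1(id56) recv 78: fwd; pos2(id21) recv 56: fwd; pos3(id80) recv 21: drop; pos4(id86) recv 80: drop; pos5(id67) recv 86: fwd; pos6(id40) recv 67: fwd; pos7(id39) recv 40: fwd; pos0(id78) recv 39: drop
Round 2: pos2(id21) recv 78: fwd; pos3(id80) recv 56: drop; pos6(id40) recv 86: fwd; pos7(id39) recv 67: fwd; pos0(id78) recv 40: drop
Round 3: pos3(id80) recv 78: drop; pos7(id39) recv 86: fwd; pos0(id78) recv 67: drop
Round 4: pos0(id78) recv 86: fwd
Round 5: pos1(id56) recv 86: fwd
Round 6: pos2(id21) recv 86: fwd
Round 7: pos3(id80) recv 86: fwd
Round 8: pos4(id86) recv 86: ELECTED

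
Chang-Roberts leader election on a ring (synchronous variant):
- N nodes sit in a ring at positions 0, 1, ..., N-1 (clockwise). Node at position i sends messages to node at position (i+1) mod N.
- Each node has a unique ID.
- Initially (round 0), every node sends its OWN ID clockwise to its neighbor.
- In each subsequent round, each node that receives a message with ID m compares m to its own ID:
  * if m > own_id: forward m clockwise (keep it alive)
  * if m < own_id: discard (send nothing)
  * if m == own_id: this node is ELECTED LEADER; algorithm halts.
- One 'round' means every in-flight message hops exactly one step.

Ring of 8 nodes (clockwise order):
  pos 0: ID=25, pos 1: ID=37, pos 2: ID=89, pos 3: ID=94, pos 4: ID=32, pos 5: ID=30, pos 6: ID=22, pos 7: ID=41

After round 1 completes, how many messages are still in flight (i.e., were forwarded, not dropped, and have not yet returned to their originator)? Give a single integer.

Round 1: pos1(id37) recv 25: drop; pos2(id89) recv 37: drop; pos3(id94) recv 89: drop; pos4(id32) recv 94: fwd; pos5(id30) recv 32: fwd; pos6(id22) recv 30: fwd; pos7(id41) recv 22: drop; pos0(id25) recv 41: fwd
After round 1: 4 messages still in flight

Answer: 4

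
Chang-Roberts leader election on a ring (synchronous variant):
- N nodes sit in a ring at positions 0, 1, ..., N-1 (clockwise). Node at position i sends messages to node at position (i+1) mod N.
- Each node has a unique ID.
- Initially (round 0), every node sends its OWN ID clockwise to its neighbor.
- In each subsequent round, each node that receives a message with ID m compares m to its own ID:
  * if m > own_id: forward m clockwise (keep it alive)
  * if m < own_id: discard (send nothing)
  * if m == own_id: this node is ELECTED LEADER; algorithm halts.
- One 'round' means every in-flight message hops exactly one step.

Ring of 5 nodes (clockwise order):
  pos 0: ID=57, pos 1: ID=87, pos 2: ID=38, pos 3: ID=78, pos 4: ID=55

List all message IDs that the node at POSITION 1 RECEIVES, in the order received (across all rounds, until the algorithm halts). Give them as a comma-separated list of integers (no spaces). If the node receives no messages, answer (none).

Round 1: pos1(id87) recv 57: drop; pos2(id38) recv 87: fwd; pos3(id78) recv 38: drop; pos4(id55) recv 78: fwd; pos0(id57) recv 55: drop
Round 2: pos3(id78) recv 87: fwd; pos0(id57) recv 78: fwd
Round 3: pos4(id55) recv 87: fwd; pos1(id87) recv 78: drop
Round 4: pos0(id57) recv 87: fwd
Round 5: pos1(id87) recv 87: ELECTED

Answer: 57,78,87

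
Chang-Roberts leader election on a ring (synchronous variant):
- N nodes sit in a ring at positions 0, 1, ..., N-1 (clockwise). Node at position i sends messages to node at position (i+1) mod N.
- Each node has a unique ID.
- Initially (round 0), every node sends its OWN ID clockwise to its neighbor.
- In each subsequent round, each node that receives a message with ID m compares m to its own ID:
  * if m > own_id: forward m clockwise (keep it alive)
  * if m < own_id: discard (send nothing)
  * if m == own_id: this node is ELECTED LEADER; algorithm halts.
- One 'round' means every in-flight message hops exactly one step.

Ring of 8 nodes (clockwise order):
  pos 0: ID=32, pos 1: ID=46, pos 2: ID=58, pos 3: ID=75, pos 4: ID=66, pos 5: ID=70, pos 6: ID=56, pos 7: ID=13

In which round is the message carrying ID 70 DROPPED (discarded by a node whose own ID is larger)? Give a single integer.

Answer: 6

Derivation:
Round 1: pos1(id46) recv 32: drop; pos2(id58) recv 46: drop; pos3(id75) recv 58: drop; pos4(id66) recv 75: fwd; pos5(id70) recv 66: drop; pos6(id56) recv 70: fwd; pos7(id13) recv 56: fwd; pos0(id32) recv 13: drop
Round 2: pos5(id70) recv 75: fwd; pos7(id13) recv 70: fwd; pos0(id32) recv 56: fwd
Round 3: pos6(id56) recv 75: fwd; pos0(id32) recv 70: fwd; pos1(id46) recv 56: fwd
Round 4: pos7(id13) recv 75: fwd; pos1(id46) recv 70: fwd; pos2(id58) recv 56: drop
Round 5: pos0(id32) recv 75: fwd; pos2(id58) recv 70: fwd
Round 6: pos1(id46) recv 75: fwd; pos3(id75) recv 70: drop
Round 7: pos2(id58) recv 75: fwd
Round 8: pos3(id75) recv 75: ELECTED
Message ID 70 originates at pos 5; dropped at pos 3 in round 6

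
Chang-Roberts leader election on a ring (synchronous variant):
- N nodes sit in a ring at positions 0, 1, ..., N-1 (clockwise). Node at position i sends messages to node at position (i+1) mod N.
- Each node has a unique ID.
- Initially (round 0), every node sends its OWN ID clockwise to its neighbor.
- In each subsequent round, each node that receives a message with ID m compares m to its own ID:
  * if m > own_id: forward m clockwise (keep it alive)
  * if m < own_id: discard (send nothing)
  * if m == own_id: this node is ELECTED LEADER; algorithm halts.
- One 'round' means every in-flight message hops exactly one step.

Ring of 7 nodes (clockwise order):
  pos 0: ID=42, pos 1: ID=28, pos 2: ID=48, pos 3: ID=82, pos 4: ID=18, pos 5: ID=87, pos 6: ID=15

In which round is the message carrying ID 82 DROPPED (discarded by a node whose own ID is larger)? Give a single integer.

Answer: 2

Derivation:
Round 1: pos1(id28) recv 42: fwd; pos2(id48) recv 28: drop; pos3(id82) recv 48: drop; pos4(id18) recv 82: fwd; pos5(id87) recv 18: drop; pos6(id15) recv 87: fwd; pos0(id42) recv 15: drop
Round 2: pos2(id48) recv 42: drop; pos5(id87) recv 82: drop; pos0(id42) recv 87: fwd
Round 3: pos1(id28) recv 87: fwd
Round 4: pos2(id48) recv 87: fwd
Round 5: pos3(id82) recv 87: fwd
Round 6: pos4(id18) recv 87: fwd
Round 7: pos5(id87) recv 87: ELECTED
Message ID 82 originates at pos 3; dropped at pos 5 in round 2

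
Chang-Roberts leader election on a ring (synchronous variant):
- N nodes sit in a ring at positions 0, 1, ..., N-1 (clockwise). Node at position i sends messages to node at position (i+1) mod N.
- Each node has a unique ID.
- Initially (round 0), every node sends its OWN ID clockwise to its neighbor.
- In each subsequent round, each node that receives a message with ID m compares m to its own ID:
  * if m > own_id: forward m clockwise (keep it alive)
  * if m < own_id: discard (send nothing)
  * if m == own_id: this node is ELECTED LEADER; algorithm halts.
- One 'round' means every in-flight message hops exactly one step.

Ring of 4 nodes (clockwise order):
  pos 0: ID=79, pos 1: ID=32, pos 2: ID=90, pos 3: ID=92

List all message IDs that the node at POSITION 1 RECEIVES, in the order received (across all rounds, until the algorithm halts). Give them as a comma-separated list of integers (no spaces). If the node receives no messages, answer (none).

Round 1: pos1(id32) recv 79: fwd; pos2(id90) recv 32: drop; pos3(id92) recv 90: drop; pos0(id79) recv 92: fwd
Round 2: pos2(id90) recv 79: drop; pos1(id32) recv 92: fwd
Round 3: pos2(id90) recv 92: fwd
Round 4: pos3(id92) recv 92: ELECTED

Answer: 79,92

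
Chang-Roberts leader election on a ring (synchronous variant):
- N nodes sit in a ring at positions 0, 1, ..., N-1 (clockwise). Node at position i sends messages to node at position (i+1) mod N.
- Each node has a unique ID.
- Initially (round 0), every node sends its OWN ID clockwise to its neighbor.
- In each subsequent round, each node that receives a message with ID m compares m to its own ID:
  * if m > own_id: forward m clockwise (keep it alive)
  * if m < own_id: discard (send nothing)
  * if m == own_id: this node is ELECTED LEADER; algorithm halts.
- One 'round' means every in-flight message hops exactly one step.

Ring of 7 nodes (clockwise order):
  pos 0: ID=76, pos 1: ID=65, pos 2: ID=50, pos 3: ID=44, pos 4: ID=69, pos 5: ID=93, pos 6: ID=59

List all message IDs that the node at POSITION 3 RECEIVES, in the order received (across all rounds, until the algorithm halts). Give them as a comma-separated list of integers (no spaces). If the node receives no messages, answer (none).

Round 1: pos1(id65) recv 76: fwd; pos2(id50) recv 65: fwd; pos3(id44) recv 50: fwd; pos4(id69) recv 44: drop; pos5(id93) recv 69: drop; pos6(id59) recv 93: fwd; pos0(id76) recv 59: drop
Round 2: pos2(id50) recv 76: fwd; pos3(id44) recv 65: fwd; pos4(id69) recv 50: drop; pos0(id76) recv 93: fwd
Round 3: pos3(id44) recv 76: fwd; pos4(id69) recv 65: drop; pos1(id65) recv 93: fwd
Round 4: pos4(id69) recv 76: fwd; pos2(id50) recv 93: fwd
Round 5: pos5(id93) recv 76: drop; pos3(id44) recv 93: fwd
Round 6: pos4(id69) recv 93: fwd
Round 7: pos5(id93) recv 93: ELECTED

Answer: 50,65,76,93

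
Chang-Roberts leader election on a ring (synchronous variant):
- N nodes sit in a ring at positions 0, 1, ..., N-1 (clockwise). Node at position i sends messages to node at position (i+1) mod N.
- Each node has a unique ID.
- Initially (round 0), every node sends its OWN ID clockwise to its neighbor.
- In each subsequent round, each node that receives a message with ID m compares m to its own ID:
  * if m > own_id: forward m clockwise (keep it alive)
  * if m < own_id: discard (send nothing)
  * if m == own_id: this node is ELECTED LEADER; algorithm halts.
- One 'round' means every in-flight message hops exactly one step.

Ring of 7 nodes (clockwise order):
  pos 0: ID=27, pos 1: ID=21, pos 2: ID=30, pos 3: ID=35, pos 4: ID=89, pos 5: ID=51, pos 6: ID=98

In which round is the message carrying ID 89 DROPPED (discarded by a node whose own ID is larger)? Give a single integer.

Answer: 2

Derivation:
Round 1: pos1(id21) recv 27: fwd; pos2(id30) recv 21: drop; pos3(id35) recv 30: drop; pos4(id89) recv 35: drop; pos5(id51) recv 89: fwd; pos6(id98) recv 51: drop; pos0(id27) recv 98: fwd
Round 2: pos2(id30) recv 27: drop; pos6(id98) recv 89: drop; pos1(id21) recv 98: fwd
Round 3: pos2(id30) recv 98: fwd
Round 4: pos3(id35) recv 98: fwd
Round 5: pos4(id89) recv 98: fwd
Round 6: pos5(id51) recv 98: fwd
Round 7: pos6(id98) recv 98: ELECTED
Message ID 89 originates at pos 4; dropped at pos 6 in round 2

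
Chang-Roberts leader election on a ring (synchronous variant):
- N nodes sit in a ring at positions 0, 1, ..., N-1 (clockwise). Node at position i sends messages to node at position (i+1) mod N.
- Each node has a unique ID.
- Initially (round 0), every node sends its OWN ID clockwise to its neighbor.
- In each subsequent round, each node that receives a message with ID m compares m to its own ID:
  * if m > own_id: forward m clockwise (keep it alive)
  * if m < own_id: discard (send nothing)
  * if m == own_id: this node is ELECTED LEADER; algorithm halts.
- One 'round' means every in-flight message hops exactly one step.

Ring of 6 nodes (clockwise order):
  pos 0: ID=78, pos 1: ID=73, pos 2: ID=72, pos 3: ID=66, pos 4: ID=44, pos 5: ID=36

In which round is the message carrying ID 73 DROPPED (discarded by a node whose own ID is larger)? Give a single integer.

Answer: 5

Derivation:
Round 1: pos1(id73) recv 78: fwd; pos2(id72) recv 73: fwd; pos3(id66) recv 72: fwd; pos4(id44) recv 66: fwd; pos5(id36) recv 44: fwd; pos0(id78) recv 36: drop
Round 2: pos2(id72) recv 78: fwd; pos3(id66) recv 73: fwd; pos4(id44) recv 72: fwd; pos5(id36) recv 66: fwd; pos0(id78) recv 44: drop
Round 3: pos3(id66) recv 78: fwd; pos4(id44) recv 73: fwd; pos5(id36) recv 72: fwd; pos0(id78) recv 66: drop
Round 4: pos4(id44) recv 78: fwd; pos5(id36) recv 73: fwd; pos0(id78) recv 72: drop
Round 5: pos5(id36) recv 78: fwd; pos0(id78) recv 73: drop
Round 6: pos0(id78) recv 78: ELECTED
Message ID 73 originates at pos 1; dropped at pos 0 in round 5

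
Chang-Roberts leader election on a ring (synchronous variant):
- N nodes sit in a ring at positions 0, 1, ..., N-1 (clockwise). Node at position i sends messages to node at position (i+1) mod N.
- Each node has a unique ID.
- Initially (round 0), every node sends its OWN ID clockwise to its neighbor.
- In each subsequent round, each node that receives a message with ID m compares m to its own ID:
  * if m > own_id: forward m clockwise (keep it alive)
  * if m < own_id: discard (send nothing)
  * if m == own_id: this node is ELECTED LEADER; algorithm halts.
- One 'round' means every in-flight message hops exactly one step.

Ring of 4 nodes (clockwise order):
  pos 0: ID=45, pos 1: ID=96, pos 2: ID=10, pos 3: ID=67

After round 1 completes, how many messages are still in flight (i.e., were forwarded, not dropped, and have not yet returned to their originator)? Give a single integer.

Round 1: pos1(id96) recv 45: drop; pos2(id10) recv 96: fwd; pos3(id67) recv 10: drop; pos0(id45) recv 67: fwd
After round 1: 2 messages still in flight

Answer: 2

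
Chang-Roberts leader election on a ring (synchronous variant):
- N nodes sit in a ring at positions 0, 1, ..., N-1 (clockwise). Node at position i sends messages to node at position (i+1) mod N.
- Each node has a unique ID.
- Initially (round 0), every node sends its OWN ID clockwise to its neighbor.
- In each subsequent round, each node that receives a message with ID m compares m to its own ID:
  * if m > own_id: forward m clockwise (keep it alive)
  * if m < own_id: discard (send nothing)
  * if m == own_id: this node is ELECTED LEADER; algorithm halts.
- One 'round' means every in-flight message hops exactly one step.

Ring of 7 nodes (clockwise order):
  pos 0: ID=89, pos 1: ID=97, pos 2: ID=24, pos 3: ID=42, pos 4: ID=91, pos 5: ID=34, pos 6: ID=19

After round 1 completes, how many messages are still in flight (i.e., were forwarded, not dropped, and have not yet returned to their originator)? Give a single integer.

Answer: 3

Derivation:
Round 1: pos1(id97) recv 89: drop; pos2(id24) recv 97: fwd; pos3(id42) recv 24: drop; pos4(id91) recv 42: drop; pos5(id34) recv 91: fwd; pos6(id19) recv 34: fwd; pos0(id89) recv 19: drop
After round 1: 3 messages still in flight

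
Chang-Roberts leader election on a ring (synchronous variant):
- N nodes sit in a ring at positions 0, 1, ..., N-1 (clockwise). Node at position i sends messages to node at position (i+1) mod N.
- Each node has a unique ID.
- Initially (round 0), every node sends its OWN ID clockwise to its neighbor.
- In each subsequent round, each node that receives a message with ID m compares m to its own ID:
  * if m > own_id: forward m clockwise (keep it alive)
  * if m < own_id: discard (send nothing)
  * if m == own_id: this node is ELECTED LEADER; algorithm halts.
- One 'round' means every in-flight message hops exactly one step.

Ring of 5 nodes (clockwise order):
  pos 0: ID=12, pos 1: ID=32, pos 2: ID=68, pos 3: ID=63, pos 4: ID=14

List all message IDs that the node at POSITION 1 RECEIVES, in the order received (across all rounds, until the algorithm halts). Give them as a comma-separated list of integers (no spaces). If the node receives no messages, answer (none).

Round 1: pos1(id32) recv 12: drop; pos2(id68) recv 32: drop; pos3(id63) recv 68: fwd; pos4(id14) recv 63: fwd; pos0(id12) recv 14: fwd
Round 2: pos4(id14) recv 68: fwd; pos0(id12) recv 63: fwd; pos1(id32) recv 14: drop
Round 3: pos0(id12) recv 68: fwd; pos1(id32) recv 63: fwd
Round 4: pos1(id32) recv 68: fwd; pos2(id68) recv 63: drop
Round 5: pos2(id68) recv 68: ELECTED

Answer: 12,14,63,68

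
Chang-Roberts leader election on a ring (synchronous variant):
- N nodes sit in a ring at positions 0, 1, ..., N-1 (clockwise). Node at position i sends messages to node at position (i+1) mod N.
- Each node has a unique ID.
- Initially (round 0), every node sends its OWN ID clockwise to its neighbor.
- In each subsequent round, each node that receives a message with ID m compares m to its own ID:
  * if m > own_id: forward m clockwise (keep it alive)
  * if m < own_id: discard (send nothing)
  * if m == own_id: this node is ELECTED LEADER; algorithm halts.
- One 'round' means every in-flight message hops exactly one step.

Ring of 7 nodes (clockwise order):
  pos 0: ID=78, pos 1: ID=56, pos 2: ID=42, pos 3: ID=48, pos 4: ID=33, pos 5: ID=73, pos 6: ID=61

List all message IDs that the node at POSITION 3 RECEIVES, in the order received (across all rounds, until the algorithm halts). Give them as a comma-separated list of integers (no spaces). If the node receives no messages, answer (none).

Answer: 42,56,78

Derivation:
Round 1: pos1(id56) recv 78: fwd; pos2(id42) recv 56: fwd; pos3(id48) recv 42: drop; pos4(id33) recv 48: fwd; pos5(id73) recv 33: drop; pos6(id61) recv 73: fwd; pos0(id78) recv 61: drop
Round 2: pos2(id42) recv 78: fwd; pos3(id48) recv 56: fwd; pos5(id73) recv 48: drop; pos0(id78) recv 73: drop
Round 3: pos3(id48) recv 78: fwd; pos4(id33) recv 56: fwd
Round 4: pos4(id33) recv 78: fwd; pos5(id73) recv 56: drop
Round 5: pos5(id73) recv 78: fwd
Round 6: pos6(id61) recv 78: fwd
Round 7: pos0(id78) recv 78: ELECTED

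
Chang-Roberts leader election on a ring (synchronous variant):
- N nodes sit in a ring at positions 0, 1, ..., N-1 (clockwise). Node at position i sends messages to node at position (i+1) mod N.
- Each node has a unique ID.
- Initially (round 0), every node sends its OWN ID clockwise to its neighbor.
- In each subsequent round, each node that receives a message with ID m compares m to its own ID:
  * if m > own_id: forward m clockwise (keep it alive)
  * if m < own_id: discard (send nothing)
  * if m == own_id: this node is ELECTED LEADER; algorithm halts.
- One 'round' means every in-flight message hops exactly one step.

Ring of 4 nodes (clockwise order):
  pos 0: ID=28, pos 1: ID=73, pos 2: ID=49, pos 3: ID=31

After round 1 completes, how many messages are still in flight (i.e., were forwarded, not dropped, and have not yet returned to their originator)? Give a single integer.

Answer: 3

Derivation:
Round 1: pos1(id73) recv 28: drop; pos2(id49) recv 73: fwd; pos3(id31) recv 49: fwd; pos0(id28) recv 31: fwd
After round 1: 3 messages still in flight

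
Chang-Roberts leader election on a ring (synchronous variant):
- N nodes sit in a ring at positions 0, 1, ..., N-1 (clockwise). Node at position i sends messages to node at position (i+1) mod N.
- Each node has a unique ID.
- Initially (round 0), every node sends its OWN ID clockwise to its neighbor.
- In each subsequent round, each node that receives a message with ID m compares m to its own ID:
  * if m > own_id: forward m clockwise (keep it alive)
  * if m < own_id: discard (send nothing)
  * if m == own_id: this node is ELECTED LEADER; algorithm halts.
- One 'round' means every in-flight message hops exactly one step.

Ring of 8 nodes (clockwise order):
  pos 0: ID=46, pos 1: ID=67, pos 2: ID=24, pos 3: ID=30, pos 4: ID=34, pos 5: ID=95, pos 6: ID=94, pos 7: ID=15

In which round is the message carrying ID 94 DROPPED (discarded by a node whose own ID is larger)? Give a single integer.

Answer: 7

Derivation:
Round 1: pos1(id67) recv 46: drop; pos2(id24) recv 67: fwd; pos3(id30) recv 24: drop; pos4(id34) recv 30: drop; pos5(id95) recv 34: drop; pos6(id94) recv 95: fwd; pos7(id15) recv 94: fwd; pos0(id46) recv 15: drop
Round 2: pos3(id30) recv 67: fwd; pos7(id15) recv 95: fwd; pos0(id46) recv 94: fwd
Round 3: pos4(id34) recv 67: fwd; pos0(id46) recv 95: fwd; pos1(id67) recv 94: fwd
Round 4: pos5(id95) recv 67: drop; pos1(id67) recv 95: fwd; pos2(id24) recv 94: fwd
Round 5: pos2(id24) recv 95: fwd; pos3(id30) recv 94: fwd
Round 6: pos3(id30) recv 95: fwd; pos4(id34) recv 94: fwd
Round 7: pos4(id34) recv 95: fwd; pos5(id95) recv 94: drop
Round 8: pos5(id95) recv 95: ELECTED
Message ID 94 originates at pos 6; dropped at pos 5 in round 7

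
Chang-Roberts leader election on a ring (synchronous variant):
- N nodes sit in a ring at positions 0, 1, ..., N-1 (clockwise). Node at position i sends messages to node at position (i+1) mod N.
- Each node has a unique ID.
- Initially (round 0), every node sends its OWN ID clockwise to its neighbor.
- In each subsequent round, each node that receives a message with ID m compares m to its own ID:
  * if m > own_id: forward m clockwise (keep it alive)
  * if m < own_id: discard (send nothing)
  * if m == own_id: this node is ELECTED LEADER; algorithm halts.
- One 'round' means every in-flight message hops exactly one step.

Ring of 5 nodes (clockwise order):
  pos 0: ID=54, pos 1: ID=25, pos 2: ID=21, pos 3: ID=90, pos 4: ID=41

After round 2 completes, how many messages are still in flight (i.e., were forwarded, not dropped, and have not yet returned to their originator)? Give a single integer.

Answer: 2

Derivation:
Round 1: pos1(id25) recv 54: fwd; pos2(id21) recv 25: fwd; pos3(id90) recv 21: drop; pos4(id41) recv 90: fwd; pos0(id54) recv 41: drop
Round 2: pos2(id21) recv 54: fwd; pos3(id90) recv 25: drop; pos0(id54) recv 90: fwd
After round 2: 2 messages still in flight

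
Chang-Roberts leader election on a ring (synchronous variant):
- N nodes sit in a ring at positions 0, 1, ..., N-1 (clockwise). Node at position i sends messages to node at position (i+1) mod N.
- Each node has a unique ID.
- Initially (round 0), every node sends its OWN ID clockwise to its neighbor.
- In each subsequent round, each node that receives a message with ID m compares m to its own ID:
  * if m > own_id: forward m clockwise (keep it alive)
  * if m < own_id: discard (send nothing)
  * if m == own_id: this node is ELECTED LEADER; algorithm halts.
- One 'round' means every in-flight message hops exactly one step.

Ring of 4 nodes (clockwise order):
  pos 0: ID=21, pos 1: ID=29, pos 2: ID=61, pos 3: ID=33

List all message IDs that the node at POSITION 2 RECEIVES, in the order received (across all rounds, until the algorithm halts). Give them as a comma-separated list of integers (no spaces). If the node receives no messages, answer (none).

Answer: 29,33,61

Derivation:
Round 1: pos1(id29) recv 21: drop; pos2(id61) recv 29: drop; pos3(id33) recv 61: fwd; pos0(id21) recv 33: fwd
Round 2: pos0(id21) recv 61: fwd; pos1(id29) recv 33: fwd
Round 3: pos1(id29) recv 61: fwd; pos2(id61) recv 33: drop
Round 4: pos2(id61) recv 61: ELECTED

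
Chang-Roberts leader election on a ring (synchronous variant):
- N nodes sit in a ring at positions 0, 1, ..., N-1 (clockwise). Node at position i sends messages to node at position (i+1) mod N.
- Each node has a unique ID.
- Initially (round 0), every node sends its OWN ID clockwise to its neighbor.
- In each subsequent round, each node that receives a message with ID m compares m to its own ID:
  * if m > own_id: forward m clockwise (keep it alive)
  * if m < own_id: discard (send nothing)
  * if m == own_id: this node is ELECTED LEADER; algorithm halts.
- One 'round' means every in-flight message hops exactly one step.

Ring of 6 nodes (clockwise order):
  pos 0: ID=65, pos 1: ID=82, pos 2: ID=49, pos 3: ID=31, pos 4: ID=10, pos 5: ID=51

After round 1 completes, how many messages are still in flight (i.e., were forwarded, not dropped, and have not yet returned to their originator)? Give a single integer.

Round 1: pos1(id82) recv 65: drop; pos2(id49) recv 82: fwd; pos3(id31) recv 49: fwd; pos4(id10) recv 31: fwd; pos5(id51) recv 10: drop; pos0(id65) recv 51: drop
After round 1: 3 messages still in flight

Answer: 3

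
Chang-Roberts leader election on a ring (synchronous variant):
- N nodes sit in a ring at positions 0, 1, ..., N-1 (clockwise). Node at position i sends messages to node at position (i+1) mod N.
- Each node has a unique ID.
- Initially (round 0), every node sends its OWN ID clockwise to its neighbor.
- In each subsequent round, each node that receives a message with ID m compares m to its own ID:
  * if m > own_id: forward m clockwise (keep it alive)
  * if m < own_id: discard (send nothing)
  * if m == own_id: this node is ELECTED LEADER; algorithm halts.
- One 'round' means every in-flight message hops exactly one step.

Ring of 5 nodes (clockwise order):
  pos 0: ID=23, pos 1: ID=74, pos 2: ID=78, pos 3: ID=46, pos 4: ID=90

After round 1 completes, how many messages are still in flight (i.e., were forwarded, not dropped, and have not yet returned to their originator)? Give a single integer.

Round 1: pos1(id74) recv 23: drop; pos2(id78) recv 74: drop; pos3(id46) recv 78: fwd; pos4(id90) recv 46: drop; pos0(id23) recv 90: fwd
After round 1: 2 messages still in flight

Answer: 2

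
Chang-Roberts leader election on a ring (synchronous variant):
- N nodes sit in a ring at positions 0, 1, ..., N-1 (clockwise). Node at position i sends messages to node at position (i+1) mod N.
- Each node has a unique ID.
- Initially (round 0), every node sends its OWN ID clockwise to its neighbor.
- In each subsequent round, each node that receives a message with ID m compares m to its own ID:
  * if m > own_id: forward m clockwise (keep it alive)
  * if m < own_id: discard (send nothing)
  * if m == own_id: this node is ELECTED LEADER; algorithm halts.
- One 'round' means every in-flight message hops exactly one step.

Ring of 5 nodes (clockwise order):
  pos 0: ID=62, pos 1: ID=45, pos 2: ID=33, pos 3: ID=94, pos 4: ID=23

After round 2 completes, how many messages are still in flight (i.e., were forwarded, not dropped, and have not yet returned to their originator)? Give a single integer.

Answer: 2

Derivation:
Round 1: pos1(id45) recv 62: fwd; pos2(id33) recv 45: fwd; pos3(id94) recv 33: drop; pos4(id23) recv 94: fwd; pos0(id62) recv 23: drop
Round 2: pos2(id33) recv 62: fwd; pos3(id94) recv 45: drop; pos0(id62) recv 94: fwd
After round 2: 2 messages still in flight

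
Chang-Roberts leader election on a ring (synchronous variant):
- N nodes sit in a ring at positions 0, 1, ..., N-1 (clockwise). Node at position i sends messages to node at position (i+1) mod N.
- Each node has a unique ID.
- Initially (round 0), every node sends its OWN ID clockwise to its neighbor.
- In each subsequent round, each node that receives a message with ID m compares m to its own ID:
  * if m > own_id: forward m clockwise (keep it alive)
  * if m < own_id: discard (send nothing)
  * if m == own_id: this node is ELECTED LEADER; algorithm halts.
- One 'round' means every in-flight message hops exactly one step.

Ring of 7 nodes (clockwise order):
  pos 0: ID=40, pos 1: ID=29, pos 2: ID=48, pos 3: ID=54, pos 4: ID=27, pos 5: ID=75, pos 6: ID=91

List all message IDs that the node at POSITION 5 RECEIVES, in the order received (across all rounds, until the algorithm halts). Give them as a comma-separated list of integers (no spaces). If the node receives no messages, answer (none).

Answer: 27,54,91

Derivation:
Round 1: pos1(id29) recv 40: fwd; pos2(id48) recv 29: drop; pos3(id54) recv 48: drop; pos4(id27) recv 54: fwd; pos5(id75) recv 27: drop; pos6(id91) recv 75: drop; pos0(id40) recv 91: fwd
Round 2: pos2(id48) recv 40: drop; pos5(id75) recv 54: drop; pos1(id29) recv 91: fwd
Round 3: pos2(id48) recv 91: fwd
Round 4: pos3(id54) recv 91: fwd
Round 5: pos4(id27) recv 91: fwd
Round 6: pos5(id75) recv 91: fwd
Round 7: pos6(id91) recv 91: ELECTED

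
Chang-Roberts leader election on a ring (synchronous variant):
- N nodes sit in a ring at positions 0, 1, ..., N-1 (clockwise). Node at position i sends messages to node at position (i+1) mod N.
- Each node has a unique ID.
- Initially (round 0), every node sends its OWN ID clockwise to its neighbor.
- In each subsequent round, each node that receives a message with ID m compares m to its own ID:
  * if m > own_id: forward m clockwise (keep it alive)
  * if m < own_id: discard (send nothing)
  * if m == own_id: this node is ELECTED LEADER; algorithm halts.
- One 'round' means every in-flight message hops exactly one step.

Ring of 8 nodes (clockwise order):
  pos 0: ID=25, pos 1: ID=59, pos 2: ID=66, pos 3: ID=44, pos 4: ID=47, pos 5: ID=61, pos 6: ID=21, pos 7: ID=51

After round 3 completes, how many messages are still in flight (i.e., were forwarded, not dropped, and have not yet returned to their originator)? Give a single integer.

Answer: 2

Derivation:
Round 1: pos1(id59) recv 25: drop; pos2(id66) recv 59: drop; pos3(id44) recv 66: fwd; pos4(id47) recv 44: drop; pos5(id61) recv 47: drop; pos6(id21) recv 61: fwd; pos7(id51) recv 21: drop; pos0(id25) recv 51: fwd
Round 2: pos4(id47) recv 66: fwd; pos7(id51) recv 61: fwd; pos1(id59) recv 51: drop
Round 3: pos5(id61) recv 66: fwd; pos0(id25) recv 61: fwd
After round 3: 2 messages still in flight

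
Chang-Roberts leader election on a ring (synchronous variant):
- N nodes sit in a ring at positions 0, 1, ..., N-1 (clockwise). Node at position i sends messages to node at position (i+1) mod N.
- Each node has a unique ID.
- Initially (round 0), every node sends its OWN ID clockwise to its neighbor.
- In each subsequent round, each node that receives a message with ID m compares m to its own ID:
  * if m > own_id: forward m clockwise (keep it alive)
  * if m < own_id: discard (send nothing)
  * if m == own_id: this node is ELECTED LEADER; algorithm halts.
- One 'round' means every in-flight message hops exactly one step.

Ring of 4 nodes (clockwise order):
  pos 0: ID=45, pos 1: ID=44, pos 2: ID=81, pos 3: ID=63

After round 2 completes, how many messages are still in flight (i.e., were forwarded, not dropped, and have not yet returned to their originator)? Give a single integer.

Answer: 2

Derivation:
Round 1: pos1(id44) recv 45: fwd; pos2(id81) recv 44: drop; pos3(id63) recv 81: fwd; pos0(id45) recv 63: fwd
Round 2: pos2(id81) recv 45: drop; pos0(id45) recv 81: fwd; pos1(id44) recv 63: fwd
After round 2: 2 messages still in flight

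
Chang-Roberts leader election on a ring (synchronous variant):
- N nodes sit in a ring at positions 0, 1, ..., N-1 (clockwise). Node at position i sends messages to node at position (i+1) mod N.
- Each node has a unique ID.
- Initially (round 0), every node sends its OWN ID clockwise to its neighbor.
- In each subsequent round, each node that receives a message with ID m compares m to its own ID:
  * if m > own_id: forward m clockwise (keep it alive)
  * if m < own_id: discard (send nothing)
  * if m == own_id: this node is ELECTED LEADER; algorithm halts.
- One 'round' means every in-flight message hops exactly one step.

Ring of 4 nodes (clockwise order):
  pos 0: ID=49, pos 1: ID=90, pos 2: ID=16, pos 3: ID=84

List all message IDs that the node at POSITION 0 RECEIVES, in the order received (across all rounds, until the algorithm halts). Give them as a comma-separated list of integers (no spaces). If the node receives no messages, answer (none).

Round 1: pos1(id90) recv 49: drop; pos2(id16) recv 90: fwd; pos3(id84) recv 16: drop; pos0(id49) recv 84: fwd
Round 2: pos3(id84) recv 90: fwd; pos1(id90) recv 84: drop
Round 3: pos0(id49) recv 90: fwd
Round 4: pos1(id90) recv 90: ELECTED

Answer: 84,90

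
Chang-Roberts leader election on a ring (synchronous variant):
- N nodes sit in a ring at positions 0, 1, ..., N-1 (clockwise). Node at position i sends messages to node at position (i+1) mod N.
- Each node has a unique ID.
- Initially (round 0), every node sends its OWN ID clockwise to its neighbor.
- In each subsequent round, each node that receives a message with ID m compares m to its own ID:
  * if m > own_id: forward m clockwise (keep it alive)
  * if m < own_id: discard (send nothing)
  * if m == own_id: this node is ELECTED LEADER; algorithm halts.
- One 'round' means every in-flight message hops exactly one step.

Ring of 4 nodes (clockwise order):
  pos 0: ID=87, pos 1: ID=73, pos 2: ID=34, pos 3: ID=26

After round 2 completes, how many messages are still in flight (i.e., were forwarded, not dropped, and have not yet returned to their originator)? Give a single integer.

Answer: 2

Derivation:
Round 1: pos1(id73) recv 87: fwd; pos2(id34) recv 73: fwd; pos3(id26) recv 34: fwd; pos0(id87) recv 26: drop
Round 2: pos2(id34) recv 87: fwd; pos3(id26) recv 73: fwd; pos0(id87) recv 34: drop
After round 2: 2 messages still in flight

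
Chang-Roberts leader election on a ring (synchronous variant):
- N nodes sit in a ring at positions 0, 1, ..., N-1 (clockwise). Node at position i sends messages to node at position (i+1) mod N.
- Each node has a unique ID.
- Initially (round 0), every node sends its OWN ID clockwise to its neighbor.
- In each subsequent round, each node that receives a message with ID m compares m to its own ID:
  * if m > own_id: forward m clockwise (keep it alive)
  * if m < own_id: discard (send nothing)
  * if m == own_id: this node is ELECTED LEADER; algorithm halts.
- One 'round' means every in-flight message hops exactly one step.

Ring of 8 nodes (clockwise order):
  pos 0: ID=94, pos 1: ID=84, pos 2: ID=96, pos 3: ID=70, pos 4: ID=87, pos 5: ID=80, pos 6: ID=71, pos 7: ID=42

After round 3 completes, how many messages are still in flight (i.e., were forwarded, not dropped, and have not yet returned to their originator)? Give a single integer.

Round 1: pos1(id84) recv 94: fwd; pos2(id96) recv 84: drop; pos3(id70) recv 96: fwd; pos4(id87) recv 70: drop; pos5(id80) recv 87: fwd; pos6(id71) recv 80: fwd; pos7(id42) recv 71: fwd; pos0(id94) recv 42: drop
Round 2: pos2(id96) recv 94: drop; pos4(id87) recv 96: fwd; pos6(id71) recv 87: fwd; pos7(id42) recv 80: fwd; pos0(id94) recv 71: drop
Round 3: pos5(id80) recv 96: fwd; pos7(id42) recv 87: fwd; pos0(id94) recv 80: drop
After round 3: 2 messages still in flight

Answer: 2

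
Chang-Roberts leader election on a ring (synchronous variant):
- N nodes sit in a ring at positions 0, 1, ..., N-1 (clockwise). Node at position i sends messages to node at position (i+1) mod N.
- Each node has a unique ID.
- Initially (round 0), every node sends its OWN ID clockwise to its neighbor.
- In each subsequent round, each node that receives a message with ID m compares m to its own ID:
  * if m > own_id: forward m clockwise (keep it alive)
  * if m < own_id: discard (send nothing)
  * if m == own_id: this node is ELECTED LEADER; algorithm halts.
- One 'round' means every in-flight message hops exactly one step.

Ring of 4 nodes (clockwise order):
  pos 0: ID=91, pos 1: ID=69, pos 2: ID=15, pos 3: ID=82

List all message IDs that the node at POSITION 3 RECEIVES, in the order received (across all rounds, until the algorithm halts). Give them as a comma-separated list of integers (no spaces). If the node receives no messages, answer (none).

Round 1: pos1(id69) recv 91: fwd; pos2(id15) recv 69: fwd; pos3(id82) recv 15: drop; pos0(id91) recv 82: drop
Round 2: pos2(id15) recv 91: fwd; pos3(id82) recv 69: drop
Round 3: pos3(id82) recv 91: fwd
Round 4: pos0(id91) recv 91: ELECTED

Answer: 15,69,91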